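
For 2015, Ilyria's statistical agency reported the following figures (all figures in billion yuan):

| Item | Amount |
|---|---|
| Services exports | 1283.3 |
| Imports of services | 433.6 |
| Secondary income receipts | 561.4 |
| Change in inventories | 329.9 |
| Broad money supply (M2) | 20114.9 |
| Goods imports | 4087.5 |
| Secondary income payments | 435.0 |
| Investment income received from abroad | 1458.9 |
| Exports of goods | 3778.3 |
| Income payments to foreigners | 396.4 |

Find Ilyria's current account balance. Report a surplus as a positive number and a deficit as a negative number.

1729.4

Goods balance = 3778.3 - 4087.5 = -309.2
Services balance = 1283.3 - 433.6 = 849.7
Trade balance (goods + services) = -309.2 + 849.7 = 540.5
Net primary income = 1458.9 - 396.4 = 1062.5
Net secondary income = 561.4 - 435.0 = 126.4
Current account = 540.5 + 1062.5 + 126.4 = 1729.4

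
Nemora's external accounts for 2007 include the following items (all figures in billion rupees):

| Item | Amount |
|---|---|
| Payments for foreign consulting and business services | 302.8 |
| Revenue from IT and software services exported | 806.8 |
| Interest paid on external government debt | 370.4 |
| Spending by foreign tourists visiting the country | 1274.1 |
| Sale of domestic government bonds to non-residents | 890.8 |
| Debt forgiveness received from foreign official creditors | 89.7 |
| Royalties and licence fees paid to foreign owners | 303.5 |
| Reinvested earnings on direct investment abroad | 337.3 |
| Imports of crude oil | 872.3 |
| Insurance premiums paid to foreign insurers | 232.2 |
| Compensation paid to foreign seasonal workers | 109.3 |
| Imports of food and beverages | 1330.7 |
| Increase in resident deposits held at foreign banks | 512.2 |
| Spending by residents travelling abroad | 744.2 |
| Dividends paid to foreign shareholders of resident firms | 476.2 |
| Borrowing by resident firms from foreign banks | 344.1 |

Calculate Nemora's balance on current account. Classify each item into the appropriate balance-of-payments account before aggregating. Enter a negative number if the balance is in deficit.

Goods: -872.3 - 1330.7 = -2203.0
Services: -744.2 - 303.5 - 302.8 + 806.8 + 1274.1 - 232.2 = 498.2
Primary income: 337.3 - 109.3 - 476.2 - 370.4 = -618.6
Current account = (-2203.0) + 498.2 + (-618.6) = -2323.4
(Excluded from the current account — financial account: sale of domestic government bonds to non-residents 890.8, increase in resident deposits held at foreign banks 512.2, borrowing by resident firms from foreign banks 344.1; capital account: debt forgiveness received from foreign official creditors 89.7.)

-2323.4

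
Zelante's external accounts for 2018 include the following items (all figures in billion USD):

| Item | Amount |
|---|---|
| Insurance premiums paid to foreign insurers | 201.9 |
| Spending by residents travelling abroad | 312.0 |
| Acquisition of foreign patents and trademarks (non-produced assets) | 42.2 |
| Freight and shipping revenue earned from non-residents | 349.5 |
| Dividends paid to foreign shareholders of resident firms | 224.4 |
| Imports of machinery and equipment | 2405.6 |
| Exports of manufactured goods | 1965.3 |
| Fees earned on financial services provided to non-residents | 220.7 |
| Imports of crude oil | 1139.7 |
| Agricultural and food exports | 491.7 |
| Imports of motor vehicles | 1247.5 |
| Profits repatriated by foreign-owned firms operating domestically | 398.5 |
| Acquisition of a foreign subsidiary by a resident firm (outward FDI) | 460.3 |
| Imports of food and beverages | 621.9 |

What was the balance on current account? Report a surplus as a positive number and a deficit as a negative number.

-3524.3

Goods: 1965.3 - 2405.6 + 491.7 - 621.9 - 1139.7 - 1247.5 = -2957.7
Services: 220.7 - 312.0 + 349.5 - 201.9 = 56.3
Primary income: -224.4 - 398.5 = -622.9
Current account = (-2957.7) + 56.3 + (-622.9) = -3524.3
(Excluded from the current account — capital account: acquisition of foreign patents and trademarks (non-produced assets) 42.2; financial account: acquisition of a foreign subsidiary by a resident firm (outward FDI) 460.3.)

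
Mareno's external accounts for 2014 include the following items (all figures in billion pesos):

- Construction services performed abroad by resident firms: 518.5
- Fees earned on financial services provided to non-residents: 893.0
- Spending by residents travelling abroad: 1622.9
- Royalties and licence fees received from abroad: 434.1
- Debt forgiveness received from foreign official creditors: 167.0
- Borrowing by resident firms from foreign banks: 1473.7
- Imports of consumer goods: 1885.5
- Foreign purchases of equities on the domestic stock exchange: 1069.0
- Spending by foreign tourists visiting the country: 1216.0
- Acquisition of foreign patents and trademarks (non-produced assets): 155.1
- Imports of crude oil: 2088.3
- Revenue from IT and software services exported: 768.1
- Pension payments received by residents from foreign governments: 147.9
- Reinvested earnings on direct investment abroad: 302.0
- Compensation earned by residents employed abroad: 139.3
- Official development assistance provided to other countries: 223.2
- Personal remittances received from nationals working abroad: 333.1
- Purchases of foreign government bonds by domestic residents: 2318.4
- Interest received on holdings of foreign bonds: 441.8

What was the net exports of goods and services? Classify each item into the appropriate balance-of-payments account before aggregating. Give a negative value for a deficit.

Goods: -1885.5 - 2088.3 = -3973.8
Services: 768.1 + 1216.0 + 893.0 + 518.5 - 1622.9 + 434.1 = 2206.8
Trade balance = -3973.8 + 2206.8 = -1767.0
(Excluded from the trade balance — capital account: debt forgiveness received from foreign official creditors 167.0, acquisition of foreign patents and trademarks (non-produced assets) 155.1; financial account: borrowing by resident firms from foreign banks 1473.7, foreign purchases of equities on the domestic stock exchange 1069.0, purchases of foreign government bonds by domestic residents 2318.4; secondary income: pension payments received by residents from foreign governments 147.9, official development assistance provided to other countries 223.2, personal remittances received from nationals working abroad 333.1; primary income: reinvested earnings on direct investment abroad 302.0, compensation earned by residents employed abroad 139.3, interest received on holdings of foreign bonds 441.8.)

-1767.0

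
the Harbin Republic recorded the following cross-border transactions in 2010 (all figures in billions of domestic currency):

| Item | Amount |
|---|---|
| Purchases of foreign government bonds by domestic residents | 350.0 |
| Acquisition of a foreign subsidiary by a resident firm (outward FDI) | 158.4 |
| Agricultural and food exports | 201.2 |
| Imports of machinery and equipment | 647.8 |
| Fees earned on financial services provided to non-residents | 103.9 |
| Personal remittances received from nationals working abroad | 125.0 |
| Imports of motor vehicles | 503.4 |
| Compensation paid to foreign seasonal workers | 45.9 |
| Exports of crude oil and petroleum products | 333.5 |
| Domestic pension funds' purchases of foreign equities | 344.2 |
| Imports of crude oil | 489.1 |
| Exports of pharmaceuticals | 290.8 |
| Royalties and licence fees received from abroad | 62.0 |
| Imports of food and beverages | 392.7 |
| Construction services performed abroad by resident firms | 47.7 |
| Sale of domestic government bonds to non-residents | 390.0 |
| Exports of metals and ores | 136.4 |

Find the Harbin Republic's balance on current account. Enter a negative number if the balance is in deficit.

Goods: -503.4 + 290.8 + 333.5 + 201.2 - 392.7 + 136.4 - 489.1 - 647.8 = -1071.1
Services: 103.9 + 62.0 + 47.7 = 213.6
Primary income: -45.9
Secondary income: 125.0
Current account = (-1071.1) + 213.6 + (-45.9) + 125.0 = -778.4
(Excluded from the current account — financial account: purchases of foreign government bonds by domestic residents 350.0, acquisition of a foreign subsidiary by a resident firm (outward FDI) 158.4, domestic pension funds' purchases of foreign equities 344.2, sale of domestic government bonds to non-residents 390.0.)

-778.4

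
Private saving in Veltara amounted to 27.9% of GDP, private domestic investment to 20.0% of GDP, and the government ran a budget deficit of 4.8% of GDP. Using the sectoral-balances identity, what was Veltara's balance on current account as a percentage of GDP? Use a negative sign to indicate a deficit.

By the sectoral-balances identity, CA = (S_private - I) + (T - G).
Private balance = 27.9 - 20.0 = 7.9
Government balance (T - G) = -4.8
CA = 7.9 + (-4.8) = 3.1

3.1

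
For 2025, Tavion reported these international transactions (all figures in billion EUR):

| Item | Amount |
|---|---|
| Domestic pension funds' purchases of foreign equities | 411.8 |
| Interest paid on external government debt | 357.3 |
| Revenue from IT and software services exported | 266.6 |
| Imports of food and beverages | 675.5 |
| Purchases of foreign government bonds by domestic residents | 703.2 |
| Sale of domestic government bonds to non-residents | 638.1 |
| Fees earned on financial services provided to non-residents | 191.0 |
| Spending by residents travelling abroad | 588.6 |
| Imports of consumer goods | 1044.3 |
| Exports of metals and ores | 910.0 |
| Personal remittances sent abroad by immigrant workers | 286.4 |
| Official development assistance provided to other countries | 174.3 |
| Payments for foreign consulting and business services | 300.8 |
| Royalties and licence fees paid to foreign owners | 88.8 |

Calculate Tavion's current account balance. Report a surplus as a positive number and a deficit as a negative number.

Goods: -1044.3 + 910.0 - 675.5 = -809.8
Services: 266.6 - 300.8 - 588.6 + 191.0 - 88.8 = -520.6
Primary income: -357.3
Secondary income: -174.3 - 286.4 = -460.7
Current account = (-809.8) + (-520.6) + (-357.3) + (-460.7) = -2148.4
(Excluded from the current account — financial account: domestic pension funds' purchases of foreign equities 411.8, purchases of foreign government bonds by domestic residents 703.2, sale of domestic government bonds to non-residents 638.1.)

-2148.4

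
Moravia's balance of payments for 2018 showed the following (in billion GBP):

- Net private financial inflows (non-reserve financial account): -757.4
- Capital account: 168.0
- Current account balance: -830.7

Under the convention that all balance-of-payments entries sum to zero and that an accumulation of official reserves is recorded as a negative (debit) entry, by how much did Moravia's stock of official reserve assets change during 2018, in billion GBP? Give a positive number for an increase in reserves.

Official reserve transactions balance = -((-830.7) + 168.0 + (-757.4)) = 1420.1
An accumulation of reserves is recorded as a debit (negative entry), so the change in the stock of reserves is the negative of that balance.
Change in official reserves = -(1420.1) = -1420.1

-1420.1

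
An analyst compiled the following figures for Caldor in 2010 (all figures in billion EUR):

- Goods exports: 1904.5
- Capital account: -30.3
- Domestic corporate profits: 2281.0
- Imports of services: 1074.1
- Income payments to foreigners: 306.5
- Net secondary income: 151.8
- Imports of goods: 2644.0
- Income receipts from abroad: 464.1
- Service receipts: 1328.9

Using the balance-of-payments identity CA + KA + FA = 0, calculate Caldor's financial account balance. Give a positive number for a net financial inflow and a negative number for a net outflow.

Goods balance = 1904.5 - 2644.0 = -739.5
Services balance = 1328.9 - 1074.1 = 254.8
Trade balance (goods + services) = -739.5 + 254.8 = -484.7
Net primary income = 464.1 - 306.5 = 157.6
Net secondary income = 151.8
Current account = -484.7 + 157.6 + 151.8 = -175.3
Financial account = -(-175.3 + (-30.3)) = 205.6

205.6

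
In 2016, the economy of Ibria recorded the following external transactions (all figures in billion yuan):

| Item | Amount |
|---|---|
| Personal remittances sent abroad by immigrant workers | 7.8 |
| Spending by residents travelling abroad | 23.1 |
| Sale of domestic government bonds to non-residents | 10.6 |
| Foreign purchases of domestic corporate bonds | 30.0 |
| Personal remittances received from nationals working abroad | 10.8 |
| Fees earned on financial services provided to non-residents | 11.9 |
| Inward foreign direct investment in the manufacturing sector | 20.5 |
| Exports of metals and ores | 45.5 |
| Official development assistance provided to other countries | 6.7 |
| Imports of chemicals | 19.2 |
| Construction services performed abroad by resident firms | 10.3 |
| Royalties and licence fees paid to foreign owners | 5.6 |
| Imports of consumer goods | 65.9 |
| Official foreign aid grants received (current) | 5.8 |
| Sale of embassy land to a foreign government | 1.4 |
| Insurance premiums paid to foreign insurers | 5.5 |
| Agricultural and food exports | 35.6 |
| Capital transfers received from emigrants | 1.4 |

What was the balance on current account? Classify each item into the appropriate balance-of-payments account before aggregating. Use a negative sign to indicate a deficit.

Goods: 45.5 - 19.2 + 35.6 - 65.9 = -4.0
Services: 10.3 - 23.1 - 5.5 - 5.6 + 11.9 = -12.0
Secondary income: -7.8 + 10.8 - 6.7 + 5.8 = 2.1
Current account = (-4.0) + (-12.0) + 2.1 = -13.9
(Excluded from the current account — financial account: sale of domestic government bonds to non-residents 10.6, foreign purchases of domestic corporate bonds 30.0, inward foreign direct investment in the manufacturing sector 20.5; capital account: sale of embassy land to a foreign government 1.4, capital transfers received from emigrants 1.4.)

-13.9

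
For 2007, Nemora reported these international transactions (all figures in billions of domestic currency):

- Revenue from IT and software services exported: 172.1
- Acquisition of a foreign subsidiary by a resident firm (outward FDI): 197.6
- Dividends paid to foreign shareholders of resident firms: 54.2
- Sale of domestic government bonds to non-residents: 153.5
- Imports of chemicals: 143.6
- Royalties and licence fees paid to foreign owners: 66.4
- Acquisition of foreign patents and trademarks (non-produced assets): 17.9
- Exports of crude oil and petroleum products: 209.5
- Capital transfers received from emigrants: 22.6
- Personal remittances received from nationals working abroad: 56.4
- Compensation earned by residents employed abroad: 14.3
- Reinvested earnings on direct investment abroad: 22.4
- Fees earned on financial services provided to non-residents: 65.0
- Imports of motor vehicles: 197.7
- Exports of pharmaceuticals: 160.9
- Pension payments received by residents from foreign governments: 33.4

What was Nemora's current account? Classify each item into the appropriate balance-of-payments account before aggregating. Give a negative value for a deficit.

Goods: -143.6 + 160.9 + 209.5 - 197.7 = 29.1
Services: -66.4 + 65.0 + 172.1 = 170.7
Primary income: 14.3 + 22.4 - 54.2 = -17.5
Secondary income: 56.4 + 33.4 = 89.8
Current account = 29.1 + 170.7 + (-17.5) + 89.8 = 272.1
(Excluded from the current account — financial account: acquisition of a foreign subsidiary by a resident firm (outward FDI) 197.6, sale of domestic government bonds to non-residents 153.5; capital account: acquisition of foreign patents and trademarks (non-produced assets) 17.9, capital transfers received from emigrants 22.6.)

272.1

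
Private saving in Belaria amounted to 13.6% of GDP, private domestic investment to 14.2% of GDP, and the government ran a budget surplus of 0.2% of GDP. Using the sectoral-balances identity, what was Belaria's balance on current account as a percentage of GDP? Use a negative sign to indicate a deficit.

-0.4

By the sectoral-balances identity, CA = (S_private - I) + (T - G).
Private balance = 13.6 - 14.2 = -0.6
Government balance (T - G) = 0.2
CA = -0.6 + 0.2 = -0.4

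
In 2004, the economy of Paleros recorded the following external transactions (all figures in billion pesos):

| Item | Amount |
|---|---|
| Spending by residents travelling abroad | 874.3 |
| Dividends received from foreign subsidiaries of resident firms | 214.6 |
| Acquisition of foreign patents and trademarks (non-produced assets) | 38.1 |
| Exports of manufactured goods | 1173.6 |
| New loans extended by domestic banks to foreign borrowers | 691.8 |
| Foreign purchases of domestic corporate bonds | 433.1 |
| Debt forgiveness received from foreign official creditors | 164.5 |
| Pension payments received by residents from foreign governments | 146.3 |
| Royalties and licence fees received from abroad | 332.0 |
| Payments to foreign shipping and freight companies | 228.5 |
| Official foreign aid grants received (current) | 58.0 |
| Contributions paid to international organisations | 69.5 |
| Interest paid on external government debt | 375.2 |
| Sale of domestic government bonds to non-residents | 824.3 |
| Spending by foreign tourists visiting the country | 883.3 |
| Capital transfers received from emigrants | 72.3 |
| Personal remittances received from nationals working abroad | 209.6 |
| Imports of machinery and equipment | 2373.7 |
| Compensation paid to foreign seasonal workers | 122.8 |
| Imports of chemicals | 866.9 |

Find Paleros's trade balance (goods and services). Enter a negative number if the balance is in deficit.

-1954.5

Goods: 1173.6 - 866.9 - 2373.7 = -2067.0
Services: 332.0 - 874.3 - 228.5 + 883.3 = 112.5
Trade balance = -2067.0 + 112.5 = -1954.5
(Excluded from the trade balance — primary income: dividends received from foreign subsidiaries of resident firms 214.6, interest paid on external government debt 375.2, compensation paid to foreign seasonal workers 122.8; capital account: acquisition of foreign patents and trademarks (non-produced assets) 38.1, debt forgiveness received from foreign official creditors 164.5, capital transfers received from emigrants 72.3; financial account: new loans extended by domestic banks to foreign borrowers 691.8, foreign purchases of domestic corporate bonds 433.1, sale of domestic government bonds to non-residents 824.3; secondary income: pension payments received by residents from foreign governments 146.3, official foreign aid grants received (current) 58.0, contributions paid to international organisations 69.5, personal remittances received from nationals working abroad 209.6.)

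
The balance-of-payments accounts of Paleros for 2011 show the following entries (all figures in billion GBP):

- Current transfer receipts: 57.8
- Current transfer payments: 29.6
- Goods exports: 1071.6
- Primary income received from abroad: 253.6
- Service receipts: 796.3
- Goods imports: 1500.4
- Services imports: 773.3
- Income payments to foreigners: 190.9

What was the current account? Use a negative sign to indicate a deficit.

Goods balance = 1071.6 - 1500.4 = -428.8
Services balance = 796.3 - 773.3 = 23.0
Trade balance (goods + services) = -428.8 + 23.0 = -405.8
Net primary income = 253.6 - 190.9 = 62.7
Net secondary income = 57.8 - 29.6 = 28.2
Current account = -405.8 + 62.7 + 28.2 = -314.9

-314.9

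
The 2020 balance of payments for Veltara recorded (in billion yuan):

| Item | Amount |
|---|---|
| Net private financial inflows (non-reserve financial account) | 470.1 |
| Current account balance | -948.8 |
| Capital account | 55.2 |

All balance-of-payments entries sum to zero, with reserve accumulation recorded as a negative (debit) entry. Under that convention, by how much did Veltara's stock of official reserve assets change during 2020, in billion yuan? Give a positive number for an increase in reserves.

Official reserve transactions balance = -((-948.8) + 55.2 + 470.1) = 423.5
An accumulation of reserves is recorded as a debit (negative entry), so the change in the stock of reserves is the negative of that balance.
Change in official reserves = -(423.5) = -423.5

-423.5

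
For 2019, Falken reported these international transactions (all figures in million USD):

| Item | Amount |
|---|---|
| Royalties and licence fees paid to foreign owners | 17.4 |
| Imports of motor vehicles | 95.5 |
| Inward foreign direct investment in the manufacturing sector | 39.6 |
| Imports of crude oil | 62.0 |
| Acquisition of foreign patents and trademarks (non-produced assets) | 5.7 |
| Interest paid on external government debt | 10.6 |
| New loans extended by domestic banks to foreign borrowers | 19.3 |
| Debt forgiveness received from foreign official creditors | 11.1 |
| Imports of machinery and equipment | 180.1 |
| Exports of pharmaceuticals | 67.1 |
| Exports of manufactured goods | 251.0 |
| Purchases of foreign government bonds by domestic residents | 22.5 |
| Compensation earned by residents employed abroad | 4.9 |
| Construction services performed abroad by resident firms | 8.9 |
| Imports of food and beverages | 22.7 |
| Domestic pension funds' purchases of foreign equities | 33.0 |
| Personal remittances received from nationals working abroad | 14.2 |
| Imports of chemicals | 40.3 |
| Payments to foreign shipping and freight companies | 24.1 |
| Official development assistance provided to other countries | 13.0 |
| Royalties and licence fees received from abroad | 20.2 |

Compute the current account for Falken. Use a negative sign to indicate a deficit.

Goods: -22.7 - 180.1 - 40.3 - 62.0 + 251.0 + 67.1 - 95.5 = -82.5
Services: -17.4 - 24.1 + 20.2 + 8.9 = -12.4
Primary income: -10.6 + 4.9 = -5.7
Secondary income: -13.0 + 14.2 = 1.2
Current account = (-82.5) + (-12.4) + (-5.7) + 1.2 = -99.4
(Excluded from the current account — financial account: inward foreign direct investment in the manufacturing sector 39.6, new loans extended by domestic banks to foreign borrowers 19.3, purchases of foreign government bonds by domestic residents 22.5, domestic pension funds' purchases of foreign equities 33.0; capital account: acquisition of foreign patents and trademarks (non-produced assets) 5.7, debt forgiveness received from foreign official creditors 11.1.)

-99.4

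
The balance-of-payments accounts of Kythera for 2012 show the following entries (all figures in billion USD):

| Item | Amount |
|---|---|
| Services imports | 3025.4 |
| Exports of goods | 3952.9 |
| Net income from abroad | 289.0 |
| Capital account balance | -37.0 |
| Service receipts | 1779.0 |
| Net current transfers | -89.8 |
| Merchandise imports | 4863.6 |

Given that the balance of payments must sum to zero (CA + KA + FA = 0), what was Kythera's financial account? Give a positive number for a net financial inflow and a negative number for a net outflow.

Goods balance = 3952.9 - 4863.6 = -910.7
Services balance = 1779.0 - 3025.4 = -1246.4
Trade balance (goods + services) = -910.7 + (-1246.4) = -2157.1
Net primary income = 289.0
Net secondary income = -89.8
Current account = -2157.1 + 289.0 + (-89.8) = -1957.9
Financial account = -(-1957.9 + (-37.0)) = 1994.9

1994.9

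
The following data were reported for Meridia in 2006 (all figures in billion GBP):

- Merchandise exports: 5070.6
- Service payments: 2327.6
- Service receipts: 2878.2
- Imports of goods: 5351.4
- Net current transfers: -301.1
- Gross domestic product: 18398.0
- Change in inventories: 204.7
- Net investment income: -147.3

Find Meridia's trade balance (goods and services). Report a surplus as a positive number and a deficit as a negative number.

269.8

Goods balance = 5070.6 - 5351.4 = -280.8
Services balance = 2878.2 - 2327.6 = 550.6
Trade balance (goods + services) = -280.8 + 550.6 = 269.8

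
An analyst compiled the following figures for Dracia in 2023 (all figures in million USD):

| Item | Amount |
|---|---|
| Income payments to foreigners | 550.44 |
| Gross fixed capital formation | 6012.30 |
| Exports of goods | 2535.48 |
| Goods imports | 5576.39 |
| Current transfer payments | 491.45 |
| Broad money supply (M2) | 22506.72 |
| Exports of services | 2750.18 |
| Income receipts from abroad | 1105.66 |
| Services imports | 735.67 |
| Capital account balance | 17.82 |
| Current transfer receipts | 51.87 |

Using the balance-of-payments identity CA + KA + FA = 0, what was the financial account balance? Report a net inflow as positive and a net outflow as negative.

Goods balance = 2535.48 - 5576.39 = -3040.91
Services balance = 2750.18 - 735.67 = 2014.51
Trade balance (goods + services) = -3040.91 + 2014.51 = -1026.40
Net primary income = 1105.66 - 550.44 = 555.22
Net secondary income = 51.87 - 491.45 = -439.58
Current account = -1026.40 + 555.22 + (-439.58) = -910.76
Financial account = -(-910.76 + 17.82) = 892.94

892.94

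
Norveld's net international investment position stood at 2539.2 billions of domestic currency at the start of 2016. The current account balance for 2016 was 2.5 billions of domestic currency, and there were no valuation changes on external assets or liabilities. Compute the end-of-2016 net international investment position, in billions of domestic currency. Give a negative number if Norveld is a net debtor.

With no valuation effects, change in NIIP = current account = 2.5
End-of-year NIIP = 2539.2 + 2.5 = 2541.7

2541.7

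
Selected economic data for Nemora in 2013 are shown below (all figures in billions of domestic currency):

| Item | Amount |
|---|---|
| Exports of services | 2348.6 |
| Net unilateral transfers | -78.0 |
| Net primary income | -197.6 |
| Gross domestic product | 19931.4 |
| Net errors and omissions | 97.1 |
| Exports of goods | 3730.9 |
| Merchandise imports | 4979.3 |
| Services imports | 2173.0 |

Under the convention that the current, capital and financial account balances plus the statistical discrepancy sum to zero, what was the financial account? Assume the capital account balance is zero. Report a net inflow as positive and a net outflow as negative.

Goods balance = 3730.9 - 4979.3 = -1248.4
Services balance = 2348.6 - 2173.0 = 175.6
Trade balance (goods + services) = -1248.4 + 175.6 = -1072.8
Net primary income = -197.6
Net secondary income = -78.0
Current account = -1072.8 + (-197.6) + (-78.0) = -1348.4
Financial account = -(-1348.4 + 97.1) = 1251.3

1251.3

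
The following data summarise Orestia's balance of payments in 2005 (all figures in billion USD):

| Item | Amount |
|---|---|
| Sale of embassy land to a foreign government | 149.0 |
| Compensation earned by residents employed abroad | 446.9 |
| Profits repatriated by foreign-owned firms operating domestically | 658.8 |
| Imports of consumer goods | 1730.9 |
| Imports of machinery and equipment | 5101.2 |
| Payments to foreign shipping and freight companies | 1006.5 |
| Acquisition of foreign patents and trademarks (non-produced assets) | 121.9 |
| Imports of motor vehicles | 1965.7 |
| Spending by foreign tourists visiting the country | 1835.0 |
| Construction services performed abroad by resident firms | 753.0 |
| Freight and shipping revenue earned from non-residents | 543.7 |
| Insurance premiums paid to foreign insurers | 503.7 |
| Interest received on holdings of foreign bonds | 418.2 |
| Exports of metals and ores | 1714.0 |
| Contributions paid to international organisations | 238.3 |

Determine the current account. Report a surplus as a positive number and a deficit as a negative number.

Goods: -1730.9 + 1714.0 - 5101.2 - 1965.7 = -7083.8
Services: 543.7 + 1835.0 - 1006.5 + 753.0 - 503.7 = 1621.5
Primary income: 418.2 + 446.9 - 658.8 = 206.3
Secondary income: -238.3
Current account = (-7083.8) + 1621.5 + 206.3 + (-238.3) = -5494.3
(Excluded from the current account — capital account: sale of embassy land to a foreign government 149.0, acquisition of foreign patents and trademarks (non-produced assets) 121.9.)

-5494.3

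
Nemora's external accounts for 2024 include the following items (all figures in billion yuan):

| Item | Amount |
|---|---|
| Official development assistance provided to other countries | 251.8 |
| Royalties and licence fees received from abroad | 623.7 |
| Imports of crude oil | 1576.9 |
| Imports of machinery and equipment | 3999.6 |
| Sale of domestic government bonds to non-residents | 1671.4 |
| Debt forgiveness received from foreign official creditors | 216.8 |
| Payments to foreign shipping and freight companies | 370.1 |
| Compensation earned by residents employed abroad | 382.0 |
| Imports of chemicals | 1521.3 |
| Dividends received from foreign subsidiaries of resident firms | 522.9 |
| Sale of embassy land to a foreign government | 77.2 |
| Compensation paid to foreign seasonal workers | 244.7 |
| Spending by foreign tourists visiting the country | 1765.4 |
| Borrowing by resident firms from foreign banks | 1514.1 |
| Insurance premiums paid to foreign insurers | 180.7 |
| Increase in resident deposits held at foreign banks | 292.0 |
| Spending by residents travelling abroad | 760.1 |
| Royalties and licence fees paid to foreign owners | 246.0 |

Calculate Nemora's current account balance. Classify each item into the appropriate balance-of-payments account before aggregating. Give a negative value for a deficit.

Goods: -1576.9 - 1521.3 - 3999.6 = -7097.8
Services: -760.1 + 1765.4 + 623.7 - 180.7 - 370.1 - 246.0 = 832.2
Primary income: 522.9 - 244.7 + 382.0 = 660.2
Secondary income: -251.8
Current account = (-7097.8) + 832.2 + 660.2 + (-251.8) = -5857.2
(Excluded from the current account — financial account: sale of domestic government bonds to non-residents 1671.4, borrowing by resident firms from foreign banks 1514.1, increase in resident deposits held at foreign banks 292.0; capital account: debt forgiveness received from foreign official creditors 216.8, sale of embassy land to a foreign government 77.2.)

-5857.2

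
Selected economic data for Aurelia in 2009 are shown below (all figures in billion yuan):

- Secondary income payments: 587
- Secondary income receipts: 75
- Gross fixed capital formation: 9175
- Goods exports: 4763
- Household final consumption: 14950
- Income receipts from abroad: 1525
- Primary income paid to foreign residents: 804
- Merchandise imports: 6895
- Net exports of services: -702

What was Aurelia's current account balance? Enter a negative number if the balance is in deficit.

Goods balance = 4763 - 6895 = -2132
Services balance = -702
Trade balance (goods + services) = -2132 + (-702) = -2834
Net primary income = 1525 - 804 = 721
Net secondary income = 75 - 587 = -512
Current account = -2834 + 721 + (-512) = -2625

-2625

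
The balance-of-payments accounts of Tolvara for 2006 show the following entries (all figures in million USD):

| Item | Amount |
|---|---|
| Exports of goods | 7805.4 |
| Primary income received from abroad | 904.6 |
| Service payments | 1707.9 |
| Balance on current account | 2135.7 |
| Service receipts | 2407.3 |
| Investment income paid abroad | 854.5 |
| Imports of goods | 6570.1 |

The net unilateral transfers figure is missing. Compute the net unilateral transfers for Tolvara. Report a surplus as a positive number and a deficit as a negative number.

Current account = goods balance + services balance + net primary income + net secondary income
Sum of the known components = 1984.8
Net unilateral transfers = CA - (known components) = 2135.7 - 1984.8 = 150.9

150.9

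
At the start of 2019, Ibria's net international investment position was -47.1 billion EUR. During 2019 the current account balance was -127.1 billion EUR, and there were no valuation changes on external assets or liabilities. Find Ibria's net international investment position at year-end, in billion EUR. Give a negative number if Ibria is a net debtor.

-174.2

With no valuation effects, change in NIIP = current account = -127.1
End-of-year NIIP = -47.1 + (-127.1) = -174.2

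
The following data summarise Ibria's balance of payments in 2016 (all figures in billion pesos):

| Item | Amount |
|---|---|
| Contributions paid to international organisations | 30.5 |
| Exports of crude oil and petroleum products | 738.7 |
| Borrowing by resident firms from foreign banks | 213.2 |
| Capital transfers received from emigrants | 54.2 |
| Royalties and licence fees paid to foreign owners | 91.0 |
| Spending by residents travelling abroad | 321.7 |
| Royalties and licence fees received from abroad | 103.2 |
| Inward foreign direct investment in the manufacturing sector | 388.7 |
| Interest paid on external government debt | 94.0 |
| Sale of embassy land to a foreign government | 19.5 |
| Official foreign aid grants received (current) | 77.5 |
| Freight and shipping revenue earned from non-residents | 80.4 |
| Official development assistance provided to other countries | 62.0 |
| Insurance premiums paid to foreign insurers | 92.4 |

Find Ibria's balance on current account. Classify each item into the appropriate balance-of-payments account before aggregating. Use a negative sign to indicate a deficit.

Goods: 738.7
Services: 80.4 - 321.7 - 91.0 - 92.4 + 103.2 = -321.5
Primary income: -94.0
Secondary income: -62.0 + 77.5 - 30.5 = -15.0
Current account = 738.7 + (-321.5) + (-94.0) + (-15.0) = 308.2
(Excluded from the current account — financial account: borrowing by resident firms from foreign banks 213.2, inward foreign direct investment in the manufacturing sector 388.7; capital account: capital transfers received from emigrants 54.2, sale of embassy land to a foreign government 19.5.)

308.2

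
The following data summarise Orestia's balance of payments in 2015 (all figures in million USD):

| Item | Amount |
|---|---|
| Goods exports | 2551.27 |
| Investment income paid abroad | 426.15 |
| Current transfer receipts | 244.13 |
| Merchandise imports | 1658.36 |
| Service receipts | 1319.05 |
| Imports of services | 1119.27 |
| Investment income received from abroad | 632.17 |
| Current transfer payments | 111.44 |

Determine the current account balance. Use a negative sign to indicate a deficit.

Goods balance = 2551.27 - 1658.36 = 892.91
Services balance = 1319.05 - 1119.27 = 199.78
Trade balance (goods + services) = 892.91 + 199.78 = 1092.69
Net primary income = 632.17 - 426.15 = 206.02
Net secondary income = 244.13 - 111.44 = 132.69
Current account = 1092.69 + 206.02 + 132.69 = 1431.40

1431.40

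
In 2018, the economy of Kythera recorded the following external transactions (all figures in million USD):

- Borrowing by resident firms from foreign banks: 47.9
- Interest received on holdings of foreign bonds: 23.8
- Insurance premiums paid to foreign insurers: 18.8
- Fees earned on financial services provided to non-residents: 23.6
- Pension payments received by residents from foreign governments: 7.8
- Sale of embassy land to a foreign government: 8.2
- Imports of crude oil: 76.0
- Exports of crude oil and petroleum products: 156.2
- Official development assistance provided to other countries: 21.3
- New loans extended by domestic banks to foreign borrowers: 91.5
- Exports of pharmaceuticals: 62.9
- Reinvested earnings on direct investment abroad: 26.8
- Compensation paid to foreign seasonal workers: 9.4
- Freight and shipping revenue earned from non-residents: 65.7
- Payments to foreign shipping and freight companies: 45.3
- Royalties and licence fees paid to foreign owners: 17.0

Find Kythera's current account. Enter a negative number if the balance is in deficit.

179.0

Goods: 156.2 - 76.0 + 62.9 = 143.1
Services: -45.3 - 17.0 + 65.7 - 18.8 + 23.6 = 8.2
Primary income: 23.8 + 26.8 - 9.4 = 41.2
Secondary income: 7.8 - 21.3 = -13.5
Current account = 143.1 + 8.2 + 41.2 + (-13.5) = 179.0
(Excluded from the current account — financial account: borrowing by resident firms from foreign banks 47.9, new loans extended by domestic banks to foreign borrowers 91.5; capital account: sale of embassy land to a foreign government 8.2.)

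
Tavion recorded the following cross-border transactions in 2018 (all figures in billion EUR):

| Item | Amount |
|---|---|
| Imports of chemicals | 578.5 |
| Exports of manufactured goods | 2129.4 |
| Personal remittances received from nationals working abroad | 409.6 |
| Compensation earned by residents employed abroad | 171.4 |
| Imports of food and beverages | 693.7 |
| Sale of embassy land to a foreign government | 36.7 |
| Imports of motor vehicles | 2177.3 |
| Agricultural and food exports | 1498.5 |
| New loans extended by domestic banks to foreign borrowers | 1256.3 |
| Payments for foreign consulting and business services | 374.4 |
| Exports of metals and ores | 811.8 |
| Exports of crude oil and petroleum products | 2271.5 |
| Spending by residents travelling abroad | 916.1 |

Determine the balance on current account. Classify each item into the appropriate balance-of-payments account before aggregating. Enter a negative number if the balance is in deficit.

2552.2

Goods: 811.8 + 2271.5 + 1498.5 - 2177.3 - 693.7 - 578.5 + 2129.4 = 3261.7
Services: -374.4 - 916.1 = -1290.5
Primary income: 171.4
Secondary income: 409.6
Current account = 3261.7 + (-1290.5) + 171.4 + 409.6 = 2552.2
(Excluded from the current account — capital account: sale of embassy land to a foreign government 36.7; financial account: new loans extended by domestic banks to foreign borrowers 1256.3.)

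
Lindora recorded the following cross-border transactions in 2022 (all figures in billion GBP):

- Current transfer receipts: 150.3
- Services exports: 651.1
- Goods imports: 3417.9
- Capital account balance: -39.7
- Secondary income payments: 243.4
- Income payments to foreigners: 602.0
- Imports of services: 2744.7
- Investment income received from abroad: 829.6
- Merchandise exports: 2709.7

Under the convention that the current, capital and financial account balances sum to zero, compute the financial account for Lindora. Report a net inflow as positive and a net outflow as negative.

Goods balance = 2709.7 - 3417.9 = -708.2
Services balance = 651.1 - 2744.7 = -2093.6
Trade balance (goods + services) = -708.2 + (-2093.6) = -2801.8
Net primary income = 829.6 - 602.0 = 227.6
Net secondary income = 150.3 - 243.4 = -93.1
Current account = -2801.8 + 227.6 + (-93.1) = -2667.3
Financial account = -(-2667.3 + (-39.7)) = 2707.0

2707.0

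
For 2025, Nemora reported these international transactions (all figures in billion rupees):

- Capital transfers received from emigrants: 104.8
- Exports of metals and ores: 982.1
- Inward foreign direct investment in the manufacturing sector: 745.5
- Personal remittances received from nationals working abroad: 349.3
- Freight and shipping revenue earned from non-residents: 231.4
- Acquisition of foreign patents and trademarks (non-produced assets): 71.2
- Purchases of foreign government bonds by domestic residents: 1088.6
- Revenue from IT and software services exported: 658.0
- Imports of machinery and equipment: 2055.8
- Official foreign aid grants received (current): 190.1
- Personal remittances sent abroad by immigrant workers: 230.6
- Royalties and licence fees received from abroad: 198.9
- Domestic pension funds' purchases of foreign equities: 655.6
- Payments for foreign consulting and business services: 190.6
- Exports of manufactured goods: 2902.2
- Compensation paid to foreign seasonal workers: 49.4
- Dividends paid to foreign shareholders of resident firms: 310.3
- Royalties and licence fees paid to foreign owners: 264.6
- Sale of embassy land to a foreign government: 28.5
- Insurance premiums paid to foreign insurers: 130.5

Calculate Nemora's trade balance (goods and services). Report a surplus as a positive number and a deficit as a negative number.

2331.1

Goods: 2902.2 - 2055.8 + 982.1 = 1828.5
Services: 198.9 - 130.5 + 231.4 + 658.0 - 264.6 - 190.6 = 502.6
Trade balance = 1828.5 + 502.6 = 2331.1
(Excluded from the trade balance — capital account: capital transfers received from emigrants 104.8, acquisition of foreign patents and trademarks (non-produced assets) 71.2, sale of embassy land to a foreign government 28.5; financial account: inward foreign direct investment in the manufacturing sector 745.5, purchases of foreign government bonds by domestic residents 1088.6, domestic pension funds' purchases of foreign equities 655.6; secondary income: personal remittances received from nationals working abroad 349.3, official foreign aid grants received (current) 190.1, personal remittances sent abroad by immigrant workers 230.6; primary income: compensation paid to foreign seasonal workers 49.4, dividends paid to foreign shareholders of resident firms 310.3.)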